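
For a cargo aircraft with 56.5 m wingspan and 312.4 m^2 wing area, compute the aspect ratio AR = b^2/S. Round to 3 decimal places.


Step 1: b^2 = 56.5^2 = 3192.25
Step 2: AR = 3192.25 / 312.4 = 10.218

10.218


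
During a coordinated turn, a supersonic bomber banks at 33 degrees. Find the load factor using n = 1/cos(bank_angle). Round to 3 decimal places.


Step 1: Convert 33 degrees to radians = 0.575959
Step 2: cos(33 deg) = 0.838671
Step 3: n = 1 / 0.838671 = 1.192

1.192


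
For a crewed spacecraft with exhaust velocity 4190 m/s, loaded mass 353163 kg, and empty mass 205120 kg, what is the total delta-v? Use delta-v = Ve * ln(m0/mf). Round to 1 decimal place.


Step 1: Mass ratio m0/mf = 353163 / 205120 = 1.721738
Step 2: ln(1.721738) = 0.543335
Step 3: delta-v = 4190 * 0.543335 = 2276.6 m/s

2276.6


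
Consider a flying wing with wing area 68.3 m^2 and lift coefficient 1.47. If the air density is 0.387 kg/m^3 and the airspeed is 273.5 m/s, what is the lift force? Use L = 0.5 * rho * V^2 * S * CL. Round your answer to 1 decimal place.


Step 1: Calculate dynamic pressure q = 0.5 * 0.387 * 273.5^2 = 0.5 * 0.387 * 74802.25 = 14474.2354 Pa
Step 2: Multiply by wing area and lift coefficient: L = 14474.2354 * 68.3 * 1.47
Step 3: L = 988590.2761 * 1.47 = 1453227.7 N

1453227.7


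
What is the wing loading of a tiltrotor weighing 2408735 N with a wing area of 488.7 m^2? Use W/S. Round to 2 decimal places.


Step 1: Wing loading = W / S = 2408735 / 488.7
Step 2: Wing loading = 4928.86 N/m^2

4928.86


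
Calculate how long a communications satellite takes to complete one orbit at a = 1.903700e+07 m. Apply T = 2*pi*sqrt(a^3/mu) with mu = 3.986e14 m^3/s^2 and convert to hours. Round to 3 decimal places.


Step 1: a^3 / mu = 6.899149e+21 / 3.986e14 = 1.730845e+07
Step 2: sqrt(1.730845e+07) = 4160.3428 s
Step 3: T = 2*pi * 4160.3428 = 26140.2 s
Step 4: T in hours = 26140.2 / 3600 = 7.261 hours

7.261


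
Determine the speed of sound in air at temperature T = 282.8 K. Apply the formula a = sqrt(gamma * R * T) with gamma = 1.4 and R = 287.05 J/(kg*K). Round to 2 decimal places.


Step 1: gamma * R * T = 1.4 * 287.05 * 282.8 = 113648.836
Step 2: a = sqrt(113648.836) = 337.12 m/s

337.12


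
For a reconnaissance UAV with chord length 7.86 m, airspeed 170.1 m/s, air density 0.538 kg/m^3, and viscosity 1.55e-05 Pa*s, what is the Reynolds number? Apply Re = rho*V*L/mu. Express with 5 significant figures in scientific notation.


Step 1: Numerator = rho * V * L = 0.538 * 170.1 * 7.86 = 719.298468
Step 2: Re = 719.298468 / 1.55e-05
Step 3: Re = 4.6406e+07

4.6406e+07


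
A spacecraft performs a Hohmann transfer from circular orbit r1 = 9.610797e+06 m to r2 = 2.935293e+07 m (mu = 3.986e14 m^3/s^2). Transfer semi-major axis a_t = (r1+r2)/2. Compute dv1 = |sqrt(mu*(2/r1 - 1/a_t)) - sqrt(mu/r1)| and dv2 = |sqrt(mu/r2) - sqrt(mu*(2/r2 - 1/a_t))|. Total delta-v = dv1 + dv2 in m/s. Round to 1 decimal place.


Step 1: Transfer semi-major axis a_t = (9.610797e+06 + 2.935293e+07) / 2 = 1.948186e+07 m
Step 2: v1 (circular at r1) = sqrt(mu/r1) = 6440.05 m/s
Step 3: v_t1 = sqrt(mu*(2/r1 - 1/a_t)) = 7904.96 m/s
Step 4: dv1 = |7904.96 - 6440.05| = 1464.91 m/s
Step 5: v2 (circular at r2) = 3685.05 m/s, v_t2 = 2588.26 m/s
Step 6: dv2 = |3685.05 - 2588.26| = 1096.79 m/s
Step 7: Total delta-v = 1464.91 + 1096.79 = 2561.7 m/s

2561.7


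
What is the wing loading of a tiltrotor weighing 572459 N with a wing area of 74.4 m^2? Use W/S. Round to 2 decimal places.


Step 1: Wing loading = W / S = 572459 / 74.4
Step 2: Wing loading = 7694.34 N/m^2

7694.34


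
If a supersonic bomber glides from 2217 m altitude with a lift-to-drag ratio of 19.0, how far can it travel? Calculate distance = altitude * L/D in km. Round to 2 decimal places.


Step 1: Glide distance = altitude * L/D = 2217 * 19.0 = 42123.0 m
Step 2: Convert to km: 42123.0 / 1000 = 42.12 km

42.12


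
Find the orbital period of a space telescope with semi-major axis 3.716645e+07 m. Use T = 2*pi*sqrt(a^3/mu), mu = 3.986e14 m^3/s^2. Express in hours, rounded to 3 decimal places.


Step 1: a^3 / mu = 5.133969e+22 / 3.986e14 = 1.288000e+08
Step 2: sqrt(1.288000e+08) = 11349.0099 s
Step 3: T = 2*pi * 11349.0099 = 71307.93 s
Step 4: T in hours = 71307.93 / 3600 = 19.808 hours

19.808


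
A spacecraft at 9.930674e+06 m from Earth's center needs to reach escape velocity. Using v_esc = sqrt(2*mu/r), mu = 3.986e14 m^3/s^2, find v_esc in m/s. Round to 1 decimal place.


Step 1: 2*mu/r = 2 * 3.986e14 / 9.930674e+06 = 80276525.0375
Step 2: v_esc = sqrt(80276525.0375) = 8959.7 m/s

8959.7


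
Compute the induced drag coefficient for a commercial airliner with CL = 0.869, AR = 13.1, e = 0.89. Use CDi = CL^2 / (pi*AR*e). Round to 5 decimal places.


Step 1: CL^2 = 0.869^2 = 0.755161
Step 2: pi * AR * e = 3.14159 * 13.1 * 0.89 = 36.627829
Step 3: CDi = 0.755161 / 36.627829 = 0.02062

0.02062


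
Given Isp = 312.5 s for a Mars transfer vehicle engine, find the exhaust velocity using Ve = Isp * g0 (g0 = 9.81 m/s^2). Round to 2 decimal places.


Step 1: Ve = Isp * g0 = 312.5 * 9.81
Step 2: Ve = 3065.63 m/s

3065.63


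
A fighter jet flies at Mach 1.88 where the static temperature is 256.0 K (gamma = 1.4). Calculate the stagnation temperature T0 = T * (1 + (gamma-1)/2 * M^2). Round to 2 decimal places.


Step 1: (gamma-1)/2 = 0.2
Step 2: M^2 = 3.5344
Step 3: 1 + 0.2 * 3.5344 = 1.70688
Step 4: T0 = 256.0 * 1.70688 = 436.96 K

436.96


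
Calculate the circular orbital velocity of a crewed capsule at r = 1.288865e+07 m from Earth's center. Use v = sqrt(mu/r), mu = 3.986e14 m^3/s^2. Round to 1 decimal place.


Step 1: mu / r = 3.986e14 / 1.288865e+07 = 30926435.2744
Step 2: v = sqrt(30926435.2744) = 5561.2 m/s

5561.2


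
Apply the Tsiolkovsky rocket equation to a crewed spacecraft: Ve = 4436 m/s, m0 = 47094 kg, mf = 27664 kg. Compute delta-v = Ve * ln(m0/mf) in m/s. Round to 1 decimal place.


Step 1: Mass ratio m0/mf = 47094 / 27664 = 1.702357
Step 2: ln(1.702357) = 0.532014
Step 3: delta-v = 4436 * 0.532014 = 2360.0 m/s

2360.0


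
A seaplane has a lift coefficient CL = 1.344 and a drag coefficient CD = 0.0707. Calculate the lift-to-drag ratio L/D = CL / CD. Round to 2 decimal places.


Step 1: L/D = CL / CD = 1.344 / 0.0707
Step 2: L/D = 19.01

19.01


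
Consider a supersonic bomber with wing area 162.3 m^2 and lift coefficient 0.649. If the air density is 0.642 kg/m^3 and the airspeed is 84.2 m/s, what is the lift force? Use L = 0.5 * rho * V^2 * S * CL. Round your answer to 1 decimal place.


Step 1: Calculate dynamic pressure q = 0.5 * 0.642 * 84.2^2 = 0.5 * 0.642 * 7089.64 = 2275.7744 Pa
Step 2: Multiply by wing area and lift coefficient: L = 2275.7744 * 162.3 * 0.649
Step 3: L = 369358.1916 * 0.649 = 239713.5 N

239713.5


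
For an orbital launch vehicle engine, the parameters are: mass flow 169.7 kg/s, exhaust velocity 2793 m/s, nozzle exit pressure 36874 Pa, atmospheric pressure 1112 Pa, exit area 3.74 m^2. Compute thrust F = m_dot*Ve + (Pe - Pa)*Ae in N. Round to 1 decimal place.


Step 1: Momentum thrust = m_dot * Ve = 169.7 * 2793 = 473972.1 N
Step 2: Pressure thrust = (Pe - Pa) * Ae = (36874 - 1112) * 3.74 = 133749.88 N
Step 3: Total thrust F = 473972.1 + 133749.88 = 607722.0 N

607722.0


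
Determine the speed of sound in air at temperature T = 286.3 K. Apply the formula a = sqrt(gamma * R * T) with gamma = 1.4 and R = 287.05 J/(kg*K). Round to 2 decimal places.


Step 1: gamma * R * T = 1.4 * 287.05 * 286.3 = 115055.381
Step 2: a = sqrt(115055.381) = 339.20 m/s

339.20


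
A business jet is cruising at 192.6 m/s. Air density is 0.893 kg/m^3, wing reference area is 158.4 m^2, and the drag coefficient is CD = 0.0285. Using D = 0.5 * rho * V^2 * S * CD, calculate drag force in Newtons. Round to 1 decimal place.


Step 1: Dynamic pressure q = 0.5 * 0.893 * 192.6^2 = 16562.8103 Pa
Step 2: Drag D = q * S * CD = 16562.8103 * 158.4 * 0.0285
Step 3: D = 74771.2 N

74771.2


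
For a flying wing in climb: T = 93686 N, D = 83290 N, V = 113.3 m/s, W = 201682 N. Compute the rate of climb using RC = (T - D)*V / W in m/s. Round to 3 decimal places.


Step 1: Excess thrust = T - D = 93686 - 83290 = 10396 N
Step 2: Excess power = 10396 * 113.3 = 1177866.8 W
Step 3: RC = 1177866.8 / 201682 = 5.840 m/s

5.840


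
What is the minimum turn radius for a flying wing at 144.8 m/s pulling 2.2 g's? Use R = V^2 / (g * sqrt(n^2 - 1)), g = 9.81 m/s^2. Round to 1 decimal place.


Step 1: V^2 = 144.8^2 = 20967.04
Step 2: n^2 - 1 = 2.2^2 - 1 = 3.84
Step 3: sqrt(3.84) = 1.959592
Step 4: R = 20967.04 / (9.81 * 1.959592) = 1090.7 m

1090.7


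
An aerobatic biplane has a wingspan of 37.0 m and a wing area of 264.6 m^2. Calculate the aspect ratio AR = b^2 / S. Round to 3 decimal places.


Step 1: b^2 = 37.0^2 = 1369.0
Step 2: AR = 1369.0 / 264.6 = 5.174

5.174


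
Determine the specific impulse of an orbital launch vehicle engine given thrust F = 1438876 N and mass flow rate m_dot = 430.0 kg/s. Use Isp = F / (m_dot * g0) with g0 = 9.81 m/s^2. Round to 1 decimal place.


Step 1: m_dot * g0 = 430.0 * 9.81 = 4218.3
Step 2: Isp = 1438876 / 4218.3 = 341.1 s

341.1


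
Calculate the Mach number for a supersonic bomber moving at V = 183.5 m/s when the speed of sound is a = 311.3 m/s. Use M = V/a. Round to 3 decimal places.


Step 1: M = V / a = 183.5 / 311.3
Step 2: M = 0.589

0.589


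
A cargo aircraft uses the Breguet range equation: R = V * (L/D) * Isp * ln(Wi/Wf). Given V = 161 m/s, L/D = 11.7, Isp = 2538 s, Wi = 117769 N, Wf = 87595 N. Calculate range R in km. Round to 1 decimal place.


Step 1: Coefficient = V * (L/D) * Isp = 161 * 11.7 * 2538 = 4780830.6 m
Step 2: Wi/Wf = 117769 / 87595 = 1.344472
Step 3: ln(1.344472) = 0.296001
Step 4: R = 4780830.6 * 0.296001 = 1415131.4 m = 1415.1 km

1415.1


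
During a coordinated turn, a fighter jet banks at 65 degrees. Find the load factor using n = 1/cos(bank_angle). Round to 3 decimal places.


Step 1: Convert 65 degrees to radians = 1.134464
Step 2: cos(65 deg) = 0.422618
Step 3: n = 1 / 0.422618 = 2.366

2.366


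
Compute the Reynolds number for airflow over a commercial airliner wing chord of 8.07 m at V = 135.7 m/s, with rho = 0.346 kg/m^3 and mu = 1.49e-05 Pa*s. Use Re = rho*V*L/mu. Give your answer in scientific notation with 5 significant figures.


Step 1: Numerator = rho * V * L = 0.346 * 135.7 * 8.07 = 378.904254
Step 2: Re = 378.904254 / 1.49e-05
Step 3: Re = 2.5430e+07

2.5430e+07


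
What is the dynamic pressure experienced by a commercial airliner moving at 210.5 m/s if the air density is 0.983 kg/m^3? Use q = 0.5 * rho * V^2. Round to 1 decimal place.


Step 1: V^2 = 210.5^2 = 44310.25
Step 2: q = 0.5 * 0.983 * 44310.25
Step 3: q = 21778.5 Pa

21778.5


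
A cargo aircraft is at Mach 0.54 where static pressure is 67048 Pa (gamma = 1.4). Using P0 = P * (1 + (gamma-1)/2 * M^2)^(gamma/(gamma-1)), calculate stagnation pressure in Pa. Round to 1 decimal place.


Step 1: (gamma-1)/2 * M^2 = 0.2 * 0.2916 = 0.05832
Step 2: 1 + 0.05832 = 1.05832
Step 3: Exponent gamma/(gamma-1) = 3.5
Step 4: P0 = 67048 * 1.05832^3.5 = 81760.8 Pa

81760.8


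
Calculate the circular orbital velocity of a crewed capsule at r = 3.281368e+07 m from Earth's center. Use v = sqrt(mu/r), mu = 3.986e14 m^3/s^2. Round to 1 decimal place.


Step 1: mu / r = 3.986e14 / 3.281368e+07 = 12147372.6812
Step 2: v = sqrt(12147372.6812) = 3485.3 m/s

3485.3


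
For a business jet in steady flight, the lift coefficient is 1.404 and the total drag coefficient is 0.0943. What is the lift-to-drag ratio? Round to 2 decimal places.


Step 1: L/D = CL / CD = 1.404 / 0.0943
Step 2: L/D = 14.89

14.89


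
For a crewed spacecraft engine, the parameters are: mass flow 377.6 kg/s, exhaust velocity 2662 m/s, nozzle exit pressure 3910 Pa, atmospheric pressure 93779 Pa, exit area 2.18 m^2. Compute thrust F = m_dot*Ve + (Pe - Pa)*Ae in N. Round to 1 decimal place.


Step 1: Momentum thrust = m_dot * Ve = 377.6 * 2662 = 1005171.2 N
Step 2: Pressure thrust = (Pe - Pa) * Ae = (3910 - 93779) * 2.18 = -195914.42 N
Step 3: Total thrust F = 1005171.2 + -195914.42 = 809256.8 N

809256.8


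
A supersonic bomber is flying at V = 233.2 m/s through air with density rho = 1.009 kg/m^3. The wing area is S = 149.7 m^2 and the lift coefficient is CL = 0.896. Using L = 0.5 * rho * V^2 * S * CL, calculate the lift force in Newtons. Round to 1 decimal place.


Step 1: Calculate dynamic pressure q = 0.5 * 1.009 * 233.2^2 = 0.5 * 1.009 * 54382.24 = 27435.8401 Pa
Step 2: Multiply by wing area and lift coefficient: L = 27435.8401 * 149.7 * 0.896
Step 3: L = 4107145.26 * 0.896 = 3680002.2 N

3680002.2


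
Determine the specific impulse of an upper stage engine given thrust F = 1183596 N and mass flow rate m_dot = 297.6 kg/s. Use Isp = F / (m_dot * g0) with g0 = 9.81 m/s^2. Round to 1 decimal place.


Step 1: m_dot * g0 = 297.6 * 9.81 = 2919.46
Step 2: Isp = 1183596 / 2919.46 = 405.4 s

405.4


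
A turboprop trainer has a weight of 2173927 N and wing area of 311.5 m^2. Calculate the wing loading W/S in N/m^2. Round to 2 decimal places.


Step 1: Wing loading = W / S = 2173927 / 311.5
Step 2: Wing loading = 6978.90 N/m^2

6978.90


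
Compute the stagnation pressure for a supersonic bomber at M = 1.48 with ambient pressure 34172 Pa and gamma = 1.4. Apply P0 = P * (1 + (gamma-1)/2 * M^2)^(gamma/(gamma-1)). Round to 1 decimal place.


Step 1: (gamma-1)/2 * M^2 = 0.2 * 2.1904 = 0.43808
Step 2: 1 + 0.43808 = 1.43808
Step 3: Exponent gamma/(gamma-1) = 3.5
Step 4: P0 = 34172 * 1.43808^3.5 = 121874.0 Pa

121874.0


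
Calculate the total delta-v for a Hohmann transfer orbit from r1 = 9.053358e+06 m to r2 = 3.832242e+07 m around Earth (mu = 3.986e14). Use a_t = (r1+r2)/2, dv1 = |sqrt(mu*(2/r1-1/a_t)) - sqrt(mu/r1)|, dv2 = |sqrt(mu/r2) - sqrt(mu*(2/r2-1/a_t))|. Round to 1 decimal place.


Step 1: Transfer semi-major axis a_t = (9.053358e+06 + 3.832242e+07) / 2 = 2.368789e+07 m
Step 2: v1 (circular at r1) = sqrt(mu/r1) = 6635.35 m/s
Step 3: v_t1 = sqrt(mu*(2/r1 - 1/a_t)) = 8439.7 m/s
Step 4: dv1 = |8439.7 - 6635.35| = 1804.35 m/s
Step 5: v2 (circular at r2) = 3225.09 m/s, v_t2 = 1993.81 m/s
Step 6: dv2 = |3225.09 - 1993.81| = 1231.28 m/s
Step 7: Total delta-v = 1804.35 + 1231.28 = 3035.6 m/s

3035.6


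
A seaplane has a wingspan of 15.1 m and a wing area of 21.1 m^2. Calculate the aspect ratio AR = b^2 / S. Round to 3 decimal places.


Step 1: b^2 = 15.1^2 = 228.01
Step 2: AR = 228.01 / 21.1 = 10.806

10.806


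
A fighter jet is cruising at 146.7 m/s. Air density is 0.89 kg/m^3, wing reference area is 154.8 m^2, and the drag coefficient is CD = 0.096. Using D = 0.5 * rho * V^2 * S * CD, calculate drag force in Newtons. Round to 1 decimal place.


Step 1: Dynamic pressure q = 0.5 * 0.89 * 146.7^2 = 9576.796 Pa
Step 2: Drag D = q * S * CD = 9576.796 * 154.8 * 0.096
Step 3: D = 142318.9 N

142318.9


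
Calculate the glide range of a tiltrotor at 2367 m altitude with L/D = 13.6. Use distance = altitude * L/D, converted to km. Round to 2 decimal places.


Step 1: Glide distance = altitude * L/D = 2367 * 13.6 = 32191.2 m
Step 2: Convert to km: 32191.2 / 1000 = 32.19 km

32.19


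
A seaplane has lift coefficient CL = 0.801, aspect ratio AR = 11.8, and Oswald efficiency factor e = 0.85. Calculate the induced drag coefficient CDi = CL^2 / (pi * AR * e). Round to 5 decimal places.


Step 1: CL^2 = 0.801^2 = 0.641601
Step 2: pi * AR * e = 3.14159 * 11.8 * 0.85 = 31.510174
Step 3: CDi = 0.641601 / 31.510174 = 0.02036

0.02036


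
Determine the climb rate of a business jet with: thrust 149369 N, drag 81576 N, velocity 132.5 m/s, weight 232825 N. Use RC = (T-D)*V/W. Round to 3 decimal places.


Step 1: Excess thrust = T - D = 149369 - 81576 = 67793 N
Step 2: Excess power = 67793 * 132.5 = 8982572.5 W
Step 3: RC = 8982572.5 / 232825 = 38.581 m/s

38.581


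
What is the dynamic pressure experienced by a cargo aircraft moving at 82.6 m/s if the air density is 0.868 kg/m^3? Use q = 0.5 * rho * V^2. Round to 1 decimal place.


Step 1: V^2 = 82.6^2 = 6822.76
Step 2: q = 0.5 * 0.868 * 6822.76
Step 3: q = 2961.1 Pa

2961.1


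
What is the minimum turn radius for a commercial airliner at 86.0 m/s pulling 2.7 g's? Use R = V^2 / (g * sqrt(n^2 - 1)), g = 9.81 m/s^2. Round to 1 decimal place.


Step 1: V^2 = 86.0^2 = 7396.0
Step 2: n^2 - 1 = 2.7^2 - 1 = 6.29
Step 3: sqrt(6.29) = 2.507987
Step 4: R = 7396.0 / (9.81 * 2.507987) = 300.6 m

300.6


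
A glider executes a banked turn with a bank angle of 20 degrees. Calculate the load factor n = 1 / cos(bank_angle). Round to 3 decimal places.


Step 1: Convert 20 degrees to radians = 0.349066
Step 2: cos(20 deg) = 0.939693
Step 3: n = 1 / 0.939693 = 1.064

1.064


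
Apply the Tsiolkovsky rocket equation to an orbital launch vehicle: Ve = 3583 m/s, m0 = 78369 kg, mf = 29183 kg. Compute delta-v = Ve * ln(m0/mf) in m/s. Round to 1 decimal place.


Step 1: Mass ratio m0/mf = 78369 / 29183 = 2.685433
Step 2: ln(2.685433) = 0.987842
Step 3: delta-v = 3583 * 0.987842 = 3539.4 m/s

3539.4


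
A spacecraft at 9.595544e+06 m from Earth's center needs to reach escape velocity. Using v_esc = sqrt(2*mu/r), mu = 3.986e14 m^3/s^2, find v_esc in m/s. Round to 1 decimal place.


Step 1: 2*mu/r = 2 * 3.986e14 / 9.595544e+06 = 83080229.74
Step 2: v_esc = sqrt(83080229.74) = 9114.8 m/s

9114.8


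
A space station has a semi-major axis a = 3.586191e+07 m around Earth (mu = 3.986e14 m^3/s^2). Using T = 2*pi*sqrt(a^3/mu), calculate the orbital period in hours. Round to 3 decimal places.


Step 1: a^3 / mu = 4.612116e+22 / 3.986e14 = 1.157079e+08
Step 2: sqrt(1.157079e+08) = 10756.76 s
Step 3: T = 2*pi * 10756.76 = 67586.72 s
Step 4: T in hours = 67586.72 / 3600 = 18.774 hours

18.774


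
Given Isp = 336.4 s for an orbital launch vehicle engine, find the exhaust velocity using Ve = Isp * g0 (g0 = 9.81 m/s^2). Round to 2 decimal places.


Step 1: Ve = Isp * g0 = 336.4 * 9.81
Step 2: Ve = 3300.08 m/s

3300.08


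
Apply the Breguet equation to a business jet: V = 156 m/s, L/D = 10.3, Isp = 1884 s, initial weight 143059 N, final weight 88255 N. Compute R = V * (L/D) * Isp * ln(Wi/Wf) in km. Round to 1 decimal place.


Step 1: Coefficient = V * (L/D) * Isp = 156 * 10.3 * 1884 = 3027211.2 m
Step 2: Wi/Wf = 143059 / 88255 = 1.620973
Step 3: ln(1.620973) = 0.483027
Step 4: R = 3027211.2 * 0.483027 = 1462224.1 m = 1462.2 km

1462.2


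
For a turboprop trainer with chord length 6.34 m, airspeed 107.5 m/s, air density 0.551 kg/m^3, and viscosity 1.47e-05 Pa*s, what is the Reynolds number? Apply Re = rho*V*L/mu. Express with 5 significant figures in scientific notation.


Step 1: Numerator = rho * V * L = 0.551 * 107.5 * 6.34 = 375.53405
Step 2: Re = 375.53405 / 1.47e-05
Step 3: Re = 2.5547e+07

2.5547e+07


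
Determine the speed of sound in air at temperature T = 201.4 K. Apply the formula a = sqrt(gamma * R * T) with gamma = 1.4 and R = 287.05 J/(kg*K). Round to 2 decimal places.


Step 1: gamma * R * T = 1.4 * 287.05 * 201.4 = 80936.618
Step 2: a = sqrt(80936.618) = 284.49 m/s

284.49


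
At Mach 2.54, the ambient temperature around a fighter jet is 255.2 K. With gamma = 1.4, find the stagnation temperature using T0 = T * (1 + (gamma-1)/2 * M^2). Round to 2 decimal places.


Step 1: (gamma-1)/2 = 0.2
Step 2: M^2 = 6.4516
Step 3: 1 + 0.2 * 6.4516 = 2.29032
Step 4: T0 = 255.2 * 2.29032 = 584.49 K

584.49


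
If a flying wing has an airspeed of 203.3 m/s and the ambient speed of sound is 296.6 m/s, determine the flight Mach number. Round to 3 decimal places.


Step 1: M = V / a = 203.3 / 296.6
Step 2: M = 0.685

0.685


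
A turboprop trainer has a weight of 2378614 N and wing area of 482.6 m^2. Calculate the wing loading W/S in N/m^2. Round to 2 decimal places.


Step 1: Wing loading = W / S = 2378614 / 482.6
Step 2: Wing loading = 4928.75 N/m^2

4928.75


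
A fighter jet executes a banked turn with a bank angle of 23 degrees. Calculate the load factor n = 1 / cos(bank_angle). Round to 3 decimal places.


Step 1: Convert 23 degrees to radians = 0.401426
Step 2: cos(23 deg) = 0.920505
Step 3: n = 1 / 0.920505 = 1.086

1.086


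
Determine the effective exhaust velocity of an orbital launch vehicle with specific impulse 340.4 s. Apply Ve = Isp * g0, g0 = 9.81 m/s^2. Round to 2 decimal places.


Step 1: Ve = Isp * g0 = 340.4 * 9.81
Step 2: Ve = 3339.32 m/s

3339.32


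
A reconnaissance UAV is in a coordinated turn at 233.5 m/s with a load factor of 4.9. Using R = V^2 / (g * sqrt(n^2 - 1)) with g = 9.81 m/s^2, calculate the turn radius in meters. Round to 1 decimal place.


Step 1: V^2 = 233.5^2 = 54522.25
Step 2: n^2 - 1 = 4.9^2 - 1 = 23.01
Step 3: sqrt(23.01) = 4.796874
Step 4: R = 54522.25 / (9.81 * 4.796874) = 1158.6 m

1158.6


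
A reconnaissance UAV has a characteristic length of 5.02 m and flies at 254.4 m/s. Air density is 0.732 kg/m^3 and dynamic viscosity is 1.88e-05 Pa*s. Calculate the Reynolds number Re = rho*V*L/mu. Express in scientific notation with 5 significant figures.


Step 1: Numerator = rho * V * L = 0.732 * 254.4 * 5.02 = 934.828416
Step 2: Re = 934.828416 / 1.88e-05
Step 3: Re = 4.9725e+07

4.9725e+07


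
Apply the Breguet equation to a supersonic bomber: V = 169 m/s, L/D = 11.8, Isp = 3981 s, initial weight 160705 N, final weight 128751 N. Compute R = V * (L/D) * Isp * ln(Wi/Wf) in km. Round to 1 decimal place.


Step 1: Coefficient = V * (L/D) * Isp = 169 * 11.8 * 3981 = 7938910.2 m
Step 2: Wi/Wf = 160705 / 128751 = 1.248184
Step 3: ln(1.248184) = 0.22169
Step 4: R = 7938910.2 * 0.22169 = 1759977.6 m = 1760.0 km

1760.0


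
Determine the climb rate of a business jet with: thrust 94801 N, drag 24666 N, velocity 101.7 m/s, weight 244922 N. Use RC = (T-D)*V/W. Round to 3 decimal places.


Step 1: Excess thrust = T - D = 94801 - 24666 = 70135 N
Step 2: Excess power = 70135 * 101.7 = 7132729.5 W
Step 3: RC = 7132729.5 / 244922 = 29.122 m/s

29.122


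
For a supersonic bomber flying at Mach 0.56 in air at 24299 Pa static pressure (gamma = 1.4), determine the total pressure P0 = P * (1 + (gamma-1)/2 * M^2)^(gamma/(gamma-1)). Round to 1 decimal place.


Step 1: (gamma-1)/2 * M^2 = 0.2 * 0.3136 = 0.06272
Step 2: 1 + 0.06272 = 1.06272
Step 3: Exponent gamma/(gamma-1) = 3.5
Step 4: P0 = 24299 * 1.06272^3.5 = 30064.5 Pa

30064.5


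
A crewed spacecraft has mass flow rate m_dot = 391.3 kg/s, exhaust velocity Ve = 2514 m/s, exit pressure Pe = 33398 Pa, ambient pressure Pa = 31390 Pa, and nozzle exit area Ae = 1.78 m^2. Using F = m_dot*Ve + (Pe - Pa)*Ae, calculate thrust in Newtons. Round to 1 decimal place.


Step 1: Momentum thrust = m_dot * Ve = 391.3 * 2514 = 983728.2 N
Step 2: Pressure thrust = (Pe - Pa) * Ae = (33398 - 31390) * 1.78 = 3574.24 N
Step 3: Total thrust F = 983728.2 + 3574.24 = 987302.4 N

987302.4


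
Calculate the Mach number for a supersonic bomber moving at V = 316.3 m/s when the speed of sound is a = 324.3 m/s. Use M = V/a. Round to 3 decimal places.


Step 1: M = V / a = 316.3 / 324.3
Step 2: M = 0.975

0.975


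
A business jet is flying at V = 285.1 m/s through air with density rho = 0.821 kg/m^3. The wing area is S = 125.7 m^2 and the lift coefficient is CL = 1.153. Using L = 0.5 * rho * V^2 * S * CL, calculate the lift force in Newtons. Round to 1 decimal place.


Step 1: Calculate dynamic pressure q = 0.5 * 0.821 * 285.1^2 = 0.5 * 0.821 * 81282.01 = 33366.2651 Pa
Step 2: Multiply by wing area and lift coefficient: L = 33366.2651 * 125.7 * 1.153
Step 3: L = 4194139.5237 * 1.153 = 4835842.9 N

4835842.9


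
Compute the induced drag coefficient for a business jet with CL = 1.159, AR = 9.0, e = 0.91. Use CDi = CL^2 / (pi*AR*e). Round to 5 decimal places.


Step 1: CL^2 = 1.159^2 = 1.343281
Step 2: pi * AR * e = 3.14159 * 9.0 * 0.91 = 25.729644
Step 3: CDi = 1.343281 / 25.729644 = 0.05221

0.05221


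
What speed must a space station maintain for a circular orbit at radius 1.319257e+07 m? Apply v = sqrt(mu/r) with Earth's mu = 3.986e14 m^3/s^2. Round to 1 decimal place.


Step 1: mu / r = 3.986e14 / 1.319257e+07 = 30213976.5034
Step 2: v = sqrt(30213976.5034) = 5496.7 m/s

5496.7


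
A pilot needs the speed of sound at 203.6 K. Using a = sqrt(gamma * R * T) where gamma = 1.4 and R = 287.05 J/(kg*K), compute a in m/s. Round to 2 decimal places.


Step 1: gamma * R * T = 1.4 * 287.05 * 203.6 = 81820.732
Step 2: a = sqrt(81820.732) = 286.04 m/s

286.04


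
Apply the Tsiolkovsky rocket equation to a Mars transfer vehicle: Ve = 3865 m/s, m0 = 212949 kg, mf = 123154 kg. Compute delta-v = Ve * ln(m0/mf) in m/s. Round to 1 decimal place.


Step 1: Mass ratio m0/mf = 212949 / 123154 = 1.729128
Step 2: ln(1.729128) = 0.547617
Step 3: delta-v = 3865 * 0.547617 = 2116.5 m/s

2116.5


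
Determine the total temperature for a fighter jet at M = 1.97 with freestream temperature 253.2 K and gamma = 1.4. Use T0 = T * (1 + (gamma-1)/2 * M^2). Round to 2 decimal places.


Step 1: (gamma-1)/2 = 0.2
Step 2: M^2 = 3.8809
Step 3: 1 + 0.2 * 3.8809 = 1.77618
Step 4: T0 = 253.2 * 1.77618 = 449.73 K

449.73


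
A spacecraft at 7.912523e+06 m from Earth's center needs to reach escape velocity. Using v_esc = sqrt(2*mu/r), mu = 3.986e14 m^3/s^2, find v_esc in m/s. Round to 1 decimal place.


Step 1: 2*mu/r = 2 * 3.986e14 / 7.912523e+06 = 100751681.8593
Step 2: v_esc = sqrt(100751681.8593) = 10037.5 m/s

10037.5


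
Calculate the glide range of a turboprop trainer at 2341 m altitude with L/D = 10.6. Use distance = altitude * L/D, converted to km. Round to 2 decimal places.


Step 1: Glide distance = altitude * L/D = 2341 * 10.6 = 24814.6 m
Step 2: Convert to km: 24814.6 / 1000 = 24.81 km

24.81


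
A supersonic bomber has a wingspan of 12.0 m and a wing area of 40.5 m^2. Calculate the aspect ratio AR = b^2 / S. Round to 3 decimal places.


Step 1: b^2 = 12.0^2 = 144.0
Step 2: AR = 144.0 / 40.5 = 3.556

3.556


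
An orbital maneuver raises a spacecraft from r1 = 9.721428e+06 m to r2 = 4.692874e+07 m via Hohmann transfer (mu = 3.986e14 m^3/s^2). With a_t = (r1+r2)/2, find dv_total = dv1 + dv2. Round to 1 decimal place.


Step 1: Transfer semi-major axis a_t = (9.721428e+06 + 4.692874e+07) / 2 = 2.832508e+07 m
Step 2: v1 (circular at r1) = sqrt(mu/r1) = 6403.3 m/s
Step 3: v_t1 = sqrt(mu*(2/r1 - 1/a_t)) = 8242.09 m/s
Step 4: dv1 = |8242.09 - 6403.3| = 1838.8 m/s
Step 5: v2 (circular at r2) = 2914.4 m/s, v_t2 = 1707.37 m/s
Step 6: dv2 = |2914.4 - 1707.37| = 1207.03 m/s
Step 7: Total delta-v = 1838.8 + 1207.03 = 3045.8 m/s

3045.8


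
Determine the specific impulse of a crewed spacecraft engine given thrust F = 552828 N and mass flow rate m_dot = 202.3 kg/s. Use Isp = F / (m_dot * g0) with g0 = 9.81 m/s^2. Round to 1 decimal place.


Step 1: m_dot * g0 = 202.3 * 9.81 = 1984.56
Step 2: Isp = 552828 / 1984.56 = 278.6 s

278.6


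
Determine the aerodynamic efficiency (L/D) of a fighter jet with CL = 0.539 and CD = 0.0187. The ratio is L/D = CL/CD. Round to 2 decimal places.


Step 1: L/D = CL / CD = 0.539 / 0.0187
Step 2: L/D = 28.82

28.82


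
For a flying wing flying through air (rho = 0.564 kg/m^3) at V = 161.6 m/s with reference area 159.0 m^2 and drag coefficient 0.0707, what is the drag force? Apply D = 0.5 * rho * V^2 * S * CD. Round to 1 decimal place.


Step 1: Dynamic pressure q = 0.5 * 0.564 * 161.6^2 = 7364.3059 Pa
Step 2: Drag D = q * S * CD = 7364.3059 * 159.0 * 0.0707
Step 3: D = 82784.4 N

82784.4


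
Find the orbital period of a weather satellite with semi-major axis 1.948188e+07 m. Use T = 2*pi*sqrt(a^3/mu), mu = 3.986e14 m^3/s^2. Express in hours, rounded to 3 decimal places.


Step 1: a^3 / mu = 7.394224e+21 / 3.986e14 = 1.855049e+07
Step 2: sqrt(1.855049e+07) = 4307.0275 s
Step 3: T = 2*pi * 4307.0275 = 27061.85 s
Step 4: T in hours = 27061.85 / 3600 = 7.517 hours

7.517


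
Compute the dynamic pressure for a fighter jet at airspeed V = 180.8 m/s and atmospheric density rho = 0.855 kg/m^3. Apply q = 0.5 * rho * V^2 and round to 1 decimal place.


Step 1: V^2 = 180.8^2 = 32688.64
Step 2: q = 0.5 * 0.855 * 32688.64
Step 3: q = 13974.4 Pa

13974.4


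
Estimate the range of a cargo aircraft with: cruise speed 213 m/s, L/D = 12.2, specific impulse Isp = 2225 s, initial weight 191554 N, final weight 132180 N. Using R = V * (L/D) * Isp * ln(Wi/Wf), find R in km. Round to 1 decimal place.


Step 1: Coefficient = V * (L/D) * Isp = 213 * 12.2 * 2225 = 5781885.0 m
Step 2: Wi/Wf = 191554 / 132180 = 1.44919
Step 3: ln(1.44919) = 0.371005
Step 4: R = 5781885.0 * 0.371005 = 2145109.0 m = 2145.1 km

2145.1


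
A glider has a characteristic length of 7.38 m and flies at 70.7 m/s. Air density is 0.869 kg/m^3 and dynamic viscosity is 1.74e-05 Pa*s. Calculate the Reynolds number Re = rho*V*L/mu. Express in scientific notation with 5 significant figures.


Step 1: Numerator = rho * V * L = 0.869 * 70.7 * 7.38 = 453.414654
Step 2: Re = 453.414654 / 1.74e-05
Step 3: Re = 2.6058e+07

2.6058e+07


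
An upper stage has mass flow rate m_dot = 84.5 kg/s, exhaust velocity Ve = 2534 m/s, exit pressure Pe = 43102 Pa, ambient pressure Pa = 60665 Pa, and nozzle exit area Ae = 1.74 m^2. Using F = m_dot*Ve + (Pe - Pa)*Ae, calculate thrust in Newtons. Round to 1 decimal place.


Step 1: Momentum thrust = m_dot * Ve = 84.5 * 2534 = 214123.0 N
Step 2: Pressure thrust = (Pe - Pa) * Ae = (43102 - 60665) * 1.74 = -30559.62 N
Step 3: Total thrust F = 214123.0 + -30559.62 = 183563.4 N

183563.4


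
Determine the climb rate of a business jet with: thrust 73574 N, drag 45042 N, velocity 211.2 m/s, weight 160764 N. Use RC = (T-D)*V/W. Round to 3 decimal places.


Step 1: Excess thrust = T - D = 73574 - 45042 = 28532 N
Step 2: Excess power = 28532 * 211.2 = 6025958.4 W
Step 3: RC = 6025958.4 / 160764 = 37.483 m/s

37.483


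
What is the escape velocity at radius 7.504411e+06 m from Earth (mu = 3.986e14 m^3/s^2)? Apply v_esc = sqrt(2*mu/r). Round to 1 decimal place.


Step 1: 2*mu/r = 2 * 3.986e14 / 7.504411e+06 = 106230855.4262
Step 2: v_esc = sqrt(106230855.4262) = 10306.8 m/s

10306.8


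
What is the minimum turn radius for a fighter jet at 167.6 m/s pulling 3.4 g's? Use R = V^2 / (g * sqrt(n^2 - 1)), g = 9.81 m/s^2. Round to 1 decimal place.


Step 1: V^2 = 167.6^2 = 28089.76
Step 2: n^2 - 1 = 3.4^2 - 1 = 10.56
Step 3: sqrt(10.56) = 3.249615
Step 4: R = 28089.76 / (9.81 * 3.249615) = 881.1 m

881.1


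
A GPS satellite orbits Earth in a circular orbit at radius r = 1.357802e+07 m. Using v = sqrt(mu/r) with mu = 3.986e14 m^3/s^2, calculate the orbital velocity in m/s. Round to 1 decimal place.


Step 1: mu / r = 3.986e14 / 1.357802e+07 = 29356268.4397
Step 2: v = sqrt(29356268.4397) = 5418.1 m/s

5418.1


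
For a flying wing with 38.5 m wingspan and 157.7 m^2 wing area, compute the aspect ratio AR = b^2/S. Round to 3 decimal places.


Step 1: b^2 = 38.5^2 = 1482.25
Step 2: AR = 1482.25 / 157.7 = 9.399

9.399


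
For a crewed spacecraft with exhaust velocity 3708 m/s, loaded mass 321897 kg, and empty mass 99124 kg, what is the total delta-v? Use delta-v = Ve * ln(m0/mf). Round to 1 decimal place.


Step 1: Mass ratio m0/mf = 321897 / 99124 = 3.247417
Step 2: ln(3.247417) = 1.17786
Step 3: delta-v = 3708 * 1.17786 = 4367.5 m/s

4367.5


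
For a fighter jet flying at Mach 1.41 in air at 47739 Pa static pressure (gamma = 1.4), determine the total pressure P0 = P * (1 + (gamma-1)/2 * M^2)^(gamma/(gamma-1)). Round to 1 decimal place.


Step 1: (gamma-1)/2 * M^2 = 0.2 * 1.9881 = 0.39762
Step 2: 1 + 0.39762 = 1.39762
Step 3: Exponent gamma/(gamma-1) = 3.5
Step 4: P0 = 47739 * 1.39762^3.5 = 154076.1 Pa

154076.1


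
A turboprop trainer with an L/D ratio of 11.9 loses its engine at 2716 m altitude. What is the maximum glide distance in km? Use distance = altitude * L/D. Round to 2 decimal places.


Step 1: Glide distance = altitude * L/D = 2716 * 11.9 = 32320.4 m
Step 2: Convert to km: 32320.4 / 1000 = 32.32 km

32.32


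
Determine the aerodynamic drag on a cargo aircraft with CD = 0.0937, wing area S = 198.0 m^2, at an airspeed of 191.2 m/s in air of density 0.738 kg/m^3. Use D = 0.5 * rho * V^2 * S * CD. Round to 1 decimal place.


Step 1: Dynamic pressure q = 0.5 * 0.738 * 191.2^2 = 13489.6954 Pa
Step 2: Drag D = q * S * CD = 13489.6954 * 198.0 * 0.0937
Step 3: D = 250268.9 N

250268.9


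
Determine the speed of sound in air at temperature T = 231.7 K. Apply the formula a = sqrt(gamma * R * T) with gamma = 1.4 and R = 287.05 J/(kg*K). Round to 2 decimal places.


Step 1: gamma * R * T = 1.4 * 287.05 * 231.7 = 93113.279
Step 2: a = sqrt(93113.279) = 305.14 m/s

305.14


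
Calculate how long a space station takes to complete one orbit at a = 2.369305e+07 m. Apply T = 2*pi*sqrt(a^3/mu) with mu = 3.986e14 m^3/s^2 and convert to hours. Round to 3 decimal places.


Step 1: a^3 / mu = 1.330035e+22 / 3.986e14 = 3.336765e+07
Step 2: sqrt(3.336765e+07) = 5776.4738 s
Step 3: T = 2*pi * 5776.4738 = 36294.66 s
Step 4: T in hours = 36294.66 / 3600 = 10.082 hours

10.082


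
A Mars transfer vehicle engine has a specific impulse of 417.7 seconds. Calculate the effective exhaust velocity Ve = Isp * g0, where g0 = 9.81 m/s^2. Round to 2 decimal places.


Step 1: Ve = Isp * g0 = 417.7 * 9.81
Step 2: Ve = 4097.64 m/s

4097.64


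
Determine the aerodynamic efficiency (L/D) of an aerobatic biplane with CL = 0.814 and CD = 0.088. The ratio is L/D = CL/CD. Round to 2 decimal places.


Step 1: L/D = CL / CD = 0.814 / 0.088
Step 2: L/D = 9.25

9.25


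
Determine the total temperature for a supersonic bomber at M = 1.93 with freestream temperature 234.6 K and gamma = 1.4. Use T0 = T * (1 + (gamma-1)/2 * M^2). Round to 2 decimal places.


Step 1: (gamma-1)/2 = 0.2
Step 2: M^2 = 3.7249
Step 3: 1 + 0.2 * 3.7249 = 1.74498
Step 4: T0 = 234.6 * 1.74498 = 409.37 K

409.37


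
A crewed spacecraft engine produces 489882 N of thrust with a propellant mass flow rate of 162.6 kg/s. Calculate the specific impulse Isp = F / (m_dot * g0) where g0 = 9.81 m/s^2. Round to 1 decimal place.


Step 1: m_dot * g0 = 162.6 * 9.81 = 1595.11
Step 2: Isp = 489882 / 1595.11 = 307.1 s

307.1


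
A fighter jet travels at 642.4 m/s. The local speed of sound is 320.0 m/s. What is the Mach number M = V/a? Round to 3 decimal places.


Step 1: M = V / a = 642.4 / 320.0
Step 2: M = 2.008

2.008


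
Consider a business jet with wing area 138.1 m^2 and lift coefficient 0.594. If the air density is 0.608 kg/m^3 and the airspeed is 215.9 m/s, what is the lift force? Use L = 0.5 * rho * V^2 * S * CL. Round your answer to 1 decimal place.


Step 1: Calculate dynamic pressure q = 0.5 * 0.608 * 215.9^2 = 0.5 * 0.608 * 46612.81 = 14170.2942 Pa
Step 2: Multiply by wing area and lift coefficient: L = 14170.2942 * 138.1 * 0.594
Step 3: L = 1956917.6345 * 0.594 = 1162409.1 N

1162409.1


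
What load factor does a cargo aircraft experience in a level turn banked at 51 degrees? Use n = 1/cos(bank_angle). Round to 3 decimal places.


Step 1: Convert 51 degrees to radians = 0.890118
Step 2: cos(51 deg) = 0.62932
Step 3: n = 1 / 0.62932 = 1.589

1.589


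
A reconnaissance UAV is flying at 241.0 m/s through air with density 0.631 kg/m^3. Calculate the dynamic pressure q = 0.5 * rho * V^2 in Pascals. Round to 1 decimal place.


Step 1: V^2 = 241.0^2 = 58081.0
Step 2: q = 0.5 * 0.631 * 58081.0
Step 3: q = 18324.6 Pa

18324.6


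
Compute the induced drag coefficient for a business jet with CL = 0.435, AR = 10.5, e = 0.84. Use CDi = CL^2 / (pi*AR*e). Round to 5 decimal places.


Step 1: CL^2 = 0.435^2 = 0.189225
Step 2: pi * AR * e = 3.14159 * 10.5 * 0.84 = 27.708847
Step 3: CDi = 0.189225 / 27.708847 = 0.00683

0.00683


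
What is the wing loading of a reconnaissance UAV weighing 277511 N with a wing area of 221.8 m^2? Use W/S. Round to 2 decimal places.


Step 1: Wing loading = W / S = 277511 / 221.8
Step 2: Wing loading = 1251.18 N/m^2

1251.18


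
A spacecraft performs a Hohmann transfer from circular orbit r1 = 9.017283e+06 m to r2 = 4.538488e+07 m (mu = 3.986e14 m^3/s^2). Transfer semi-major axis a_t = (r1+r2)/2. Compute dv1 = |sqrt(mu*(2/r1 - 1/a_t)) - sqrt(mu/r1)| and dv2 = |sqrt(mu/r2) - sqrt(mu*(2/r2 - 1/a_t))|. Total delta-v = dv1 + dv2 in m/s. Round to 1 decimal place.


Step 1: Transfer semi-major axis a_t = (9.017283e+06 + 4.538488e+07) / 2 = 2.720108e+07 m
Step 2: v1 (circular at r1) = sqrt(mu/r1) = 6648.61 m/s
Step 3: v_t1 = sqrt(mu*(2/r1 - 1/a_t)) = 8588.03 m/s
Step 4: dv1 = |8588.03 - 6648.61| = 1939.42 m/s
Step 5: v2 (circular at r2) = 2963.56 m/s, v_t2 = 1706.31 m/s
Step 6: dv2 = |2963.56 - 1706.31| = 1257.25 m/s
Step 7: Total delta-v = 1939.42 + 1257.25 = 3196.7 m/s

3196.7


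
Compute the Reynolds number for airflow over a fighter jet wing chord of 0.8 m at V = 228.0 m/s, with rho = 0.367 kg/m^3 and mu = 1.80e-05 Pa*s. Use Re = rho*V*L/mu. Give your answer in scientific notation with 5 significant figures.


Step 1: Numerator = rho * V * L = 0.367 * 228.0 * 0.8 = 66.9408
Step 2: Re = 66.9408 / 1.80e-05
Step 3: Re = 3.7189e+06

3.7189e+06


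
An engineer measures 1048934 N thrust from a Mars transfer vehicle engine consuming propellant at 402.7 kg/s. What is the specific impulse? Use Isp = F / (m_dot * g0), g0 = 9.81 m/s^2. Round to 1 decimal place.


Step 1: m_dot * g0 = 402.7 * 9.81 = 3950.49
Step 2: Isp = 1048934 / 3950.49 = 265.5 s

265.5


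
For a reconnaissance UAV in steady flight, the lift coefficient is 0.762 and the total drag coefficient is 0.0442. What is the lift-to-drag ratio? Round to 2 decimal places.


Step 1: L/D = CL / CD = 0.762 / 0.0442
Step 2: L/D = 17.24

17.24


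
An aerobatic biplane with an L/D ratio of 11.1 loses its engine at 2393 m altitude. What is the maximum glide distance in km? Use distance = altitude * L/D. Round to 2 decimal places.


Step 1: Glide distance = altitude * L/D = 2393 * 11.1 = 26562.3 m
Step 2: Convert to km: 26562.3 / 1000 = 26.56 km

26.56


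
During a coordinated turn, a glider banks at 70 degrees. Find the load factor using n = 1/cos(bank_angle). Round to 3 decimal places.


Step 1: Convert 70 degrees to radians = 1.22173
Step 2: cos(70 deg) = 0.34202
Step 3: n = 1 / 0.34202 = 2.924

2.924


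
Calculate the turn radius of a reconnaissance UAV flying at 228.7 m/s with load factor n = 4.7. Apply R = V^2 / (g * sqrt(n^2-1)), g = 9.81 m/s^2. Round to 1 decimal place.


Step 1: V^2 = 228.7^2 = 52303.69
Step 2: n^2 - 1 = 4.7^2 - 1 = 21.09
Step 3: sqrt(21.09) = 4.592385
Step 4: R = 52303.69 / (9.81 * 4.592385) = 1161.0 m

1161.0


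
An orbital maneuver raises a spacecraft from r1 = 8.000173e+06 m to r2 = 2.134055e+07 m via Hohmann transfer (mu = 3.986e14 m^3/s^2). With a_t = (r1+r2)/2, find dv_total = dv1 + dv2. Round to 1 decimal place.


Step 1: Transfer semi-major axis a_t = (8.000173e+06 + 2.134055e+07) / 2 = 1.467036e+07 m
Step 2: v1 (circular at r1) = sqrt(mu/r1) = 7058.61 m/s
Step 3: v_t1 = sqrt(mu*(2/r1 - 1/a_t)) = 8513.37 m/s
Step 4: dv1 = |8513.37 - 7058.61| = 1454.76 m/s
Step 5: v2 (circular at r2) = 4321.81 m/s, v_t2 = 3191.5 m/s
Step 6: dv2 = |4321.81 - 3191.5| = 1130.31 m/s
Step 7: Total delta-v = 1454.76 + 1130.31 = 2585.1 m/s

2585.1


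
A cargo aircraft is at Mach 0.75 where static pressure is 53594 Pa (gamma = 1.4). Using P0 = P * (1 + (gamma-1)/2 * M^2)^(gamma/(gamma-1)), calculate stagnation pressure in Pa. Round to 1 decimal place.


Step 1: (gamma-1)/2 * M^2 = 0.2 * 0.5625 = 0.1125
Step 2: 1 + 0.1125 = 1.1125
Step 3: Exponent gamma/(gamma-1) = 3.5
Step 4: P0 = 53594 * 1.1125^3.5 = 77833.4 Pa

77833.4


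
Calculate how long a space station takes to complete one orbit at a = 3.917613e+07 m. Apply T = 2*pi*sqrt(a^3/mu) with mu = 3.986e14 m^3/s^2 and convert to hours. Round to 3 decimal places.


Step 1: a^3 / mu = 6.012632e+22 / 3.986e14 = 1.508437e+08
Step 2: sqrt(1.508437e+08) = 12281.8461 s
Step 3: T = 2*pi * 12281.8461 = 77169.11 s
Step 4: T in hours = 77169.11 / 3600 = 21.436 hours

21.436
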